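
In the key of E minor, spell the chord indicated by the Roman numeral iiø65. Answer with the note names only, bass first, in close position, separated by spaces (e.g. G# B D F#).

A C E F#

In E minor, the supertonic is F#, and the diatonic chord built there is a half-diminished seventh chord.
Stacking thirds from F# gives F#-A-C-E.
With the 65 figure the chord is in first inversion; from the bass A upward in close position it reads A-C-E-F#.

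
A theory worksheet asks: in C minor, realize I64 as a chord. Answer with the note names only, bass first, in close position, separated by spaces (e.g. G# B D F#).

Scale degree 1 in C minor is C; here the chord built on it is altered to a major triad. I64 is the major tonic (Picardy third), borrowed from the parallel major.
So the chord is C-E-G, a major triad.
With the 64 figure the chord is in second inversion; from the bass G upward in close position it reads G-C-E.

G C E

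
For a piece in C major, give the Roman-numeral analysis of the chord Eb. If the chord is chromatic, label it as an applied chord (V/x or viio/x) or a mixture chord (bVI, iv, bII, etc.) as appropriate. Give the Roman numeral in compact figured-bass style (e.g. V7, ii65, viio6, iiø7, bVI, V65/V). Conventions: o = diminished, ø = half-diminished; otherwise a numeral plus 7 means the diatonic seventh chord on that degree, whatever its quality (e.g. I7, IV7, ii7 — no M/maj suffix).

Stacked in thirds the chord is Eb-G-Bb: a major triad on Eb.
Eb is the lowered third degree of C major (diatonic 3 would be E). This is a major triad on the lowered third degree, borrowed from the parallel minor.

bIII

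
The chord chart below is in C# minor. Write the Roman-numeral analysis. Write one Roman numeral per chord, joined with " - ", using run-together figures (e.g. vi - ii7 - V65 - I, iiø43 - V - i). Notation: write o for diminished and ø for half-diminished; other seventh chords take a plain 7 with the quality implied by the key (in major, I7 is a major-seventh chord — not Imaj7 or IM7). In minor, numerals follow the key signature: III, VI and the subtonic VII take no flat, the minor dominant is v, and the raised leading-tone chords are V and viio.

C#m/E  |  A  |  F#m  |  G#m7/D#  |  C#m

i6 - VI - iv - v43 - i

C#m/E has root C#, degree 1 in C# minor, so i6.
A: major triad on A = scale degree 6 → VI.
F#m: minor triad on F# = scale degree 4 → iv.
G#m7/D#: minor seventh chord on G# = scale degree 5 → v43.
C#m has root C#, degree 1 in C# minor, so i.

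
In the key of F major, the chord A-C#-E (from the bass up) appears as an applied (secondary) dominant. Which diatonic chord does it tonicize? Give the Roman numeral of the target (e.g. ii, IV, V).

The chord is a major triad on A.
A dominant resolves down a perfect fifth: A → D. In F major, D is scale degree 6, i.e. vi.

vi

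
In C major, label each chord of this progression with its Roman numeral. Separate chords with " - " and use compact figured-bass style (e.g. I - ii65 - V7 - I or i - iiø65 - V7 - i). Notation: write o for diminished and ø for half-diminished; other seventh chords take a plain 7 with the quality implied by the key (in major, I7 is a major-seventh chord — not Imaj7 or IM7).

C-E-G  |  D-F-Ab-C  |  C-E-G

C-E-G: major triad on C = scale degree 1 → I.
D-F-Ab-C is non-diatonic — iiø7, a mixture chord from C minor.
C-E-G has root C, degree 1 in C major, so I.

I - iiø7 - I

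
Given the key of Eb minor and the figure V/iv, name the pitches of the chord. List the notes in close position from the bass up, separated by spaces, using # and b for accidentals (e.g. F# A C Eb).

Eb G Bb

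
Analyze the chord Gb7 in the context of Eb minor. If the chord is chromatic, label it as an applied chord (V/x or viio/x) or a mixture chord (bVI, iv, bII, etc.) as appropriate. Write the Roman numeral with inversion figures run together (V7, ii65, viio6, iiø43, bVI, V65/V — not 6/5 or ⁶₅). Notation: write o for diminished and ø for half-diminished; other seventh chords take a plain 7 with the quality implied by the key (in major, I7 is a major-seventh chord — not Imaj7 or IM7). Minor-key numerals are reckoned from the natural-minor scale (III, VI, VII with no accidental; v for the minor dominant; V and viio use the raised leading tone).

V7/VI

Stacked in thirds the chord is Gb-Bb-Db-Fb: a dominant seventh chord on Gb.
Gb is not a diatonic chord root with this quality in Eb minor, but it lies a perfect fifth above Cb (VI), so the chord functions as an applied dominant of VI.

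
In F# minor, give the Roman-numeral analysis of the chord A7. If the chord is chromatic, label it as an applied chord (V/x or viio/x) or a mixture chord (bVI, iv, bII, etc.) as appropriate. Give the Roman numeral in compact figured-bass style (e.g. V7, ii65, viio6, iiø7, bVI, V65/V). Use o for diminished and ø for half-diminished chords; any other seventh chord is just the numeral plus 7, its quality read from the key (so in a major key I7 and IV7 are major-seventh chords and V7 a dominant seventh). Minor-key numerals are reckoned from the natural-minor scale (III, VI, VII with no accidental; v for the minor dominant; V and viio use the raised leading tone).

The pitches A-C#-E-G form a dominant seventh chord rooted on A.
A is not a diatonic chord root with this quality in F# minor, but it lies a perfect fifth above D (VI), so the chord functions as an applied dominant of VI.

V7/VI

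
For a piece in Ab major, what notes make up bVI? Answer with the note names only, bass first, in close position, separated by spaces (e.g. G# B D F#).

bVI is a major triad on the lowered sixth degree, borrowed from the parallel minor. In Ab major that root is Fb.
So the chord is Fb-Ab-Cb, a major triad.

Fb Ab Cb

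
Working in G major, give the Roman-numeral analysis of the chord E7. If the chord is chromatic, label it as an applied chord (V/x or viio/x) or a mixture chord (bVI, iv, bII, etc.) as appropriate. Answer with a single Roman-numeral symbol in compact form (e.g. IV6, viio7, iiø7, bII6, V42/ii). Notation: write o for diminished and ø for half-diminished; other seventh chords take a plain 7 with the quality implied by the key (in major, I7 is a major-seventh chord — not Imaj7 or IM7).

V7/ii

The pitches E-G#-B-D form a dominant seventh chord rooted on E.
E is not a diatonic chord root with this quality in G major, but it lies a perfect fifth above A (ii), so the chord functions as an applied dominant of ii.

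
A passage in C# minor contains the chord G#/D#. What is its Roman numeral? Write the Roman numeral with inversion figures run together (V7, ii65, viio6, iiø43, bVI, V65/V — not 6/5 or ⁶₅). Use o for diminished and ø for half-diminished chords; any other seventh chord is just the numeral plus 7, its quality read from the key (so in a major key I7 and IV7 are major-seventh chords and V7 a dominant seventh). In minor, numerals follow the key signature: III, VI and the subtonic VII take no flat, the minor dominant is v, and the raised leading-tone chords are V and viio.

V64

The pitches G#-B#-D# form a major triad rooted on G#.
In C# minor, G# is the dominant; the diatonic major triad there is V.
With D# in the bass the chord is in second inversion, so the figured bass is 64.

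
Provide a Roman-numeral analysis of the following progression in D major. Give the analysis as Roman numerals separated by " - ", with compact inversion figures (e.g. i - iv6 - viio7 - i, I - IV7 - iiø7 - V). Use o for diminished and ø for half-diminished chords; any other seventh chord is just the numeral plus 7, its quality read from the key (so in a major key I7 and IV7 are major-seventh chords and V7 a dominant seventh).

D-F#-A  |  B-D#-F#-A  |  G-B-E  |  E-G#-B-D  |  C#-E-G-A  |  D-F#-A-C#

D-F#-A: root D is the tonic; major triad there is I.
B-D#-F#-A is the secondary dominant of ii (dominant seventh chord on B): V7/ii.
G-B-E: minor triad on E = scale degree 2 → ii6.
E-G#-B-D is the secondary dominant of V (dominant seventh chord on E): V7/V.
C#-E-G-A: dominant seventh chord on A = scale degree 5 → V65.
D-F#-A-C#: major seventh chord on D = scale degree 1 → I7.

I - V7/ii - ii6 - V7/V - V65 - I7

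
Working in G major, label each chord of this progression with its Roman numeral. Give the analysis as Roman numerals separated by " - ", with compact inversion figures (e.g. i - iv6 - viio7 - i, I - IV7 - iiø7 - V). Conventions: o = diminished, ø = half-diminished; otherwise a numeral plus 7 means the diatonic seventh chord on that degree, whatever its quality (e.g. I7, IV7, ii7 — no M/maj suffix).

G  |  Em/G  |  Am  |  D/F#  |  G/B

I - vi6 - ii - V6 - I6

G: root G is the tonic; major triad there is I.
Em/G has root E, degree 6 in G major, so vi6.
Am: root A is the supertonic; minor triad there is ii.
D/F#: root D is the dominant; major triad there is V6.
G/B has root G, degree 1 in G major, so I6.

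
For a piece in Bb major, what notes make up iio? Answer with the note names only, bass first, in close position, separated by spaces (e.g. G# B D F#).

C Eb Gb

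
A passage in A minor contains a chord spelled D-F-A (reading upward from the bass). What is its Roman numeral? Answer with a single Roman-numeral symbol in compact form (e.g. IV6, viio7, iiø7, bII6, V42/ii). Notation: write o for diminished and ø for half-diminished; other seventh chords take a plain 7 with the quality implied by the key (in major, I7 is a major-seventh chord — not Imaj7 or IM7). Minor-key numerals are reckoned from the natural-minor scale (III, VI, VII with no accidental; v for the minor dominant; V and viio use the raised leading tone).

Stacked in thirds the chord is D-F-A: a minor triad on D.
In A minor, D is the subdominant; the diatonic minor triad there is iv.

iv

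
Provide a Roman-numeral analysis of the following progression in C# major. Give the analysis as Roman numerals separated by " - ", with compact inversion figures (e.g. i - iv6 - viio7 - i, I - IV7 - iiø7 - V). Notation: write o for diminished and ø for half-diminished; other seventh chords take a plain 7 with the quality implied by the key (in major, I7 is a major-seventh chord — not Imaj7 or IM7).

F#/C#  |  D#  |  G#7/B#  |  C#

IV64 - V/V - V65 - I

F#/C#: major triad on F# = scale degree 4 → IV64.
D#: a major triad on D#, the applied dominant of V → V/V.
G#7/B# has root G#, degree 5 in C# major, so V65.
C#: major triad on C# = scale degree 1 → I.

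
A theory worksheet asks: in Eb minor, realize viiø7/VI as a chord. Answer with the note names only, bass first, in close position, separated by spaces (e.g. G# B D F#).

Bb Db Fb Ab

The slash marks an applied leading-tone chord: viio of VI. In Eb minor, VI is Cb, so the leading tone to it is Bb, a half step below.
Building a half-diminished seventh chord on Bb gives Bb-Db-Fb-Ab.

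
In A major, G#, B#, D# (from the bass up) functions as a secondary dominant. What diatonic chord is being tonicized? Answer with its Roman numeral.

The chord is a major triad on G#.
A dominant resolves down a perfect fifth: G# → C#. In A major, C# is scale degree 3, i.e. iii.

iii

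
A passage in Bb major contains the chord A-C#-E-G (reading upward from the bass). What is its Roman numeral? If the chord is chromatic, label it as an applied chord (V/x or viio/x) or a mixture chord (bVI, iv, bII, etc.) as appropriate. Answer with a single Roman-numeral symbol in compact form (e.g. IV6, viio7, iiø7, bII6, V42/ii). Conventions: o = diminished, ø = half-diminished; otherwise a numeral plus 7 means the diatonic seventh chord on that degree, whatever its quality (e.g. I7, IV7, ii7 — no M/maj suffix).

V7/iii

The pitches A-C#-E-G form a dominant seventh chord rooted on A.
A is not a diatonic chord root with this quality in Bb major, but it lies a perfect fifth above D (iii), so the chord functions as an applied dominant of iii.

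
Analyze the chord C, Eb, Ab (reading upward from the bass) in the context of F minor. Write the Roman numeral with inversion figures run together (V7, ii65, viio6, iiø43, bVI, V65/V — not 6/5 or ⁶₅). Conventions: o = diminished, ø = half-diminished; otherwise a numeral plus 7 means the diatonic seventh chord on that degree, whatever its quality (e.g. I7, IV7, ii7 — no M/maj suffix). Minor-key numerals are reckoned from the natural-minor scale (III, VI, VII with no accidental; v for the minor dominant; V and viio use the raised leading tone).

III6

The pitches Ab-C-Eb form a major triad rooted on Ab.
Ab is scale degree 3 in F minor, and a major triad on that degree is written III.
With C in the bass the chord is in first inversion, so the figured bass is 6.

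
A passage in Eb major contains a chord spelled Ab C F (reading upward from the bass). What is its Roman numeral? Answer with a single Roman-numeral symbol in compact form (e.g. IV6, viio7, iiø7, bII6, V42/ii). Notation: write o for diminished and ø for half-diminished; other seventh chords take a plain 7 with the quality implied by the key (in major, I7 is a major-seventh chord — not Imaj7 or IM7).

The pitches F-Ab-C form a minor triad rooted on F.
F is scale degree 2 in Eb major, and a minor triad on that degree is written ii.
With Ab in the bass the chord is in first inversion, so the figured bass is 6.

ii6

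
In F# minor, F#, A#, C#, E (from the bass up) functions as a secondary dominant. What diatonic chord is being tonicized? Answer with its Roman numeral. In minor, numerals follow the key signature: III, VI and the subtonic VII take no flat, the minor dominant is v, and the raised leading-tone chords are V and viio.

iv

The chord is a dominant seventh chord on F#.
A dominant resolves down a perfect fifth: F# → B. In F# minor, B is scale degree 4, i.e. iv.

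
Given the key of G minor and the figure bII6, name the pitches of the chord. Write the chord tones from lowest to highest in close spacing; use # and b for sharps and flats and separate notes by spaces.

bII6 is the Neapolitan sixth — a major triad on the lowered second degree, here in its customary first inversion. In G minor that root is Ab.
So the chord is Ab-C-Eb, a major triad.
With the 6 figure the chord is in first inversion; from the bass C upward in close position it reads C-Eb-Ab.

C Eb Ab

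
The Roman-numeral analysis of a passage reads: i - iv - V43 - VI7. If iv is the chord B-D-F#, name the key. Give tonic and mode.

F# minor

The anchor chord is a minor triad on B, labeled iv.
iv on B implies B is the subdominant; that puts the tonic at F#, and the lowercase numeral fits minor mode.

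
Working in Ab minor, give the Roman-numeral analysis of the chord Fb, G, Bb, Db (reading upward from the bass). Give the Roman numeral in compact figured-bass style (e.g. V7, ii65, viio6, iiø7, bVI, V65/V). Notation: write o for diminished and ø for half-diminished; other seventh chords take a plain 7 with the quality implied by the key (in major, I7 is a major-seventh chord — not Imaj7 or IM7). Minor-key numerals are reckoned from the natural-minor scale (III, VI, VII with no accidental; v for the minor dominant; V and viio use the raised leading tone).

viio42

Stacked in thirds the chord is G-Bb-Db-Fb: a fully diminished seventh chord on G.
G is scale degree 7 in Ab minor, and a fully diminished seventh chord on that degree is written viio7.
With Fb in the bass the chord is in third inversion, so the figured bass is 42.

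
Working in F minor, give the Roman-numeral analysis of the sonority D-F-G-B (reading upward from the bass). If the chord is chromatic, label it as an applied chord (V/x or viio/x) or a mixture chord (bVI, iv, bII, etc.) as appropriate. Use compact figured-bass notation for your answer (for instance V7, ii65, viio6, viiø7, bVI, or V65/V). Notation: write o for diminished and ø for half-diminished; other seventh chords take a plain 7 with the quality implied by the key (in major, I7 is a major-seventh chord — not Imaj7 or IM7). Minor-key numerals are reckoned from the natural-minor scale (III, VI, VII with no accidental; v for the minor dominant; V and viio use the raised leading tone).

Stacked in thirds the chord is G-B-D-F: a dominant seventh chord on G.
G is not a diatonic chord root with this quality in F minor, but it lies a perfect fifth above C (V), so the chord functions as an applied dominant of V.
With D in the bass the chord is in second inversion, so the figured bass is 43.

V43/V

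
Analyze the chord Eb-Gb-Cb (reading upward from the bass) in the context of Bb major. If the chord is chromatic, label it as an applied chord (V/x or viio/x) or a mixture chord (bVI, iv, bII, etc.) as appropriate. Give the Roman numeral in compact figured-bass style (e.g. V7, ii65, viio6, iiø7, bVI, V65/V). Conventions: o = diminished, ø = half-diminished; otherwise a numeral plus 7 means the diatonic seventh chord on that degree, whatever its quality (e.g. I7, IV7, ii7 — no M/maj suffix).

Stacked in thirds the chord is Cb-Eb-Gb: a major triad on Cb.
Cb is the lowered second degree of Bb major (diatonic 2 would be C). This is the Neapolitan sixth — a major triad on the lowered second degree, here in its customary first inversion.
With Eb in the bass the chord is in first inversion, so the figured bass is 6.

bII6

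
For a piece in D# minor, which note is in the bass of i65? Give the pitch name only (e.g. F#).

F#

i in D# minor has root D#; the chord is D#-F#-A#-C#.
The figure 65 means first inversion — the third is in the bass.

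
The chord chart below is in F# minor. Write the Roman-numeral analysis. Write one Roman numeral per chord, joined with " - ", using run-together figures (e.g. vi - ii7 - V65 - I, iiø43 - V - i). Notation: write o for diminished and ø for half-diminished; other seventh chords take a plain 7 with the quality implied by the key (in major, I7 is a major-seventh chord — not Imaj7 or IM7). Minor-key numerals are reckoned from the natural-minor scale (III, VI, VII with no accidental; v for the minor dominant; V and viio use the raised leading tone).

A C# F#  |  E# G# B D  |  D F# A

i6 - viio7 - VI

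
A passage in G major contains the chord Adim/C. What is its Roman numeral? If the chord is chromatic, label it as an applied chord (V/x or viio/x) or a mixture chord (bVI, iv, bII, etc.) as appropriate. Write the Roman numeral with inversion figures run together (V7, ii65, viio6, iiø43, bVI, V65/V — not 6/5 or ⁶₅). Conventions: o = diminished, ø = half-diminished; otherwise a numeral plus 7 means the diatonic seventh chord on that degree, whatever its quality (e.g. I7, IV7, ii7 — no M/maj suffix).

The pitches A-C-Eb form a diminished triad rooted on A.
A is the second degree of G major. This is the diminished supertonic triad, borrowed from the parallel minor.
With C in the bass the chord is in first inversion, so the figured bass is 6.

iio6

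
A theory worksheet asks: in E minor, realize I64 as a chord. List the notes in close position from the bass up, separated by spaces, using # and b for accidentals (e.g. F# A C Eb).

B E G#

Scale degree 1 in E minor is E; here the chord built on it is altered to a major triad. I64 is the major tonic (Picardy third), borrowed from the parallel major.
So the chord is E-G#-B, a major triad.
The figured bass 64 indicates second inversion, placing the fifth (B) in the bass: B-E-G#.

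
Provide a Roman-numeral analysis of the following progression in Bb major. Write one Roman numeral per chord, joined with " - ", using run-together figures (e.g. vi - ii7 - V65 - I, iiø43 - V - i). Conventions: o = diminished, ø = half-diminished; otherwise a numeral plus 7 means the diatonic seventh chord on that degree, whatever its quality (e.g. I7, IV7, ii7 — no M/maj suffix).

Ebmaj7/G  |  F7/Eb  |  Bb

Ebmaj7/G: major seventh chord on Eb = scale degree 4 → IV65.
F7/Eb: root F is the dominant; dominant seventh chord there is V42.
Bb has root Bb, degree 1 in Bb major, so I.

IV65 - V42 - I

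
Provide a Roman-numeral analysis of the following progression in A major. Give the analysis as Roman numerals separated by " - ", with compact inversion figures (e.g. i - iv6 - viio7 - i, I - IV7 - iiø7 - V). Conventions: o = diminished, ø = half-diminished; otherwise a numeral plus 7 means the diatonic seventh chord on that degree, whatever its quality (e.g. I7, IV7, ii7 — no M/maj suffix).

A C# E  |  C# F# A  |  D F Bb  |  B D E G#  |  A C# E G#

A-C#-E has root A, degree 1 in A major, so I.
C#-F#-A: minor triad on F# = scale degree 6 → vi64.
D-F-Bb is non-diatonic — a major triad on the lowered supertonic (Bb): the Neapolitan sixth, bII6 (third, D, in the bass — hence the 6).
B-D-E-G# has root E, degree 5 in A major, so V43.
A-C#-E-G#: root A is the tonic; major seventh chord there is I7.

I - vi64 - bII6 - V43 - I7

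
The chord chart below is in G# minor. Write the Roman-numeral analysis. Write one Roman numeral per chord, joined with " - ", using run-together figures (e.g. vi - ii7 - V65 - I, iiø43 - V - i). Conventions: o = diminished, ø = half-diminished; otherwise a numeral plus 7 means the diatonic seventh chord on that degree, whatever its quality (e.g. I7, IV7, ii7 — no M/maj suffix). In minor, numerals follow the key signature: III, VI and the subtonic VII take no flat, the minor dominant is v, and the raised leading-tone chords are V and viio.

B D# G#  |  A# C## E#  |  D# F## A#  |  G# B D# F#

B-D#-G#: minor triad on G# = scale degree 1 → i6.
A#-C##-E# is the secondary dominant of V (major triad on A#): V/V.
D#-F##-A# has root D#, degree 5 in G# minor, so V.
G#-B-D#-F# has root G#, degree 1 in G# minor, so i7.

i6 - V/V - V - i7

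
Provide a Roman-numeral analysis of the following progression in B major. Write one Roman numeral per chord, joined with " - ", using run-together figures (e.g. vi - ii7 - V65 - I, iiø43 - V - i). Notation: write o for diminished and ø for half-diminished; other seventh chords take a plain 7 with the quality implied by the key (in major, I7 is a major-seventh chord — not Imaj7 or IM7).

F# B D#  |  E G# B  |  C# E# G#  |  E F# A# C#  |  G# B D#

I64 - IV - V/V - V42 - vi

F#-B-D#: root B is the tonic; major triad there is I64.
E-G#-B: root E is the subdominant; major triad there is IV.
C#-E#-G# is the secondary dominant of V (major triad on C#): V/V.
E-F#-A#-C#: root F# is the dominant; dominant seventh chord there is V42.
G#-B-D# has root G#, degree 6 in B major, so vi.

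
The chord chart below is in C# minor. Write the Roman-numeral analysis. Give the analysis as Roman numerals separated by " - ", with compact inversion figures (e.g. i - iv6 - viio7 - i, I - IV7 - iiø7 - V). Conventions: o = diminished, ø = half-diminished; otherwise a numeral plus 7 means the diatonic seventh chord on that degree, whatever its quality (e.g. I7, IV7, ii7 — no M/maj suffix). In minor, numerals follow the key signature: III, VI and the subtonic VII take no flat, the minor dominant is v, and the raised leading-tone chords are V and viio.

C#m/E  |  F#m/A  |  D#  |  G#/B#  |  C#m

C#m/E: root C# is the tonic; minor triad there is i6.
F#m/A: minor triad on F# = scale degree 4 → iv6.
D# is the secondary dominant of V (major triad on D#): V/V.
G#/B#: root G# is the dominant; major triad there is V6.
C#m: root C# is the tonic; minor triad there is i.

i6 - iv6 - V/V - V6 - i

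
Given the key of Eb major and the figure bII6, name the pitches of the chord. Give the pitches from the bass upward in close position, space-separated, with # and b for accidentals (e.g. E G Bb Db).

bII6 is the Neapolitan sixth — a major triad on the lowered second degree, here in its customary first inversion. In Eb major that root is Fb.
So the chord is Fb-Ab-Cb, a major triad.
With the 6 figure the chord is in first inversion; from the bass Ab upward in close position it reads Ab-Cb-Fb.

Ab Cb Fb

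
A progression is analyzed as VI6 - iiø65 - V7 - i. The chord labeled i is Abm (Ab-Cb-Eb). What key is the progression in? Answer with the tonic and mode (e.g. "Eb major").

The anchor chord is a minor triad on Ab, labeled i.
If Ab is scale degree 1 and the mode makes that degree carry a minor triad, the tonic is Ab and the mode is minor.

Ab minor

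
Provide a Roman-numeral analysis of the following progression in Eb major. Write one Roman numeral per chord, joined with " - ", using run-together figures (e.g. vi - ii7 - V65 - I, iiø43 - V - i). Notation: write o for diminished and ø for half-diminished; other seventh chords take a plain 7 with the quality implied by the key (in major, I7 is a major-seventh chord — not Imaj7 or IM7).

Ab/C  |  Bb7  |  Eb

Ab/C: root Ab is the subdominant; major triad there is IV6.
Bb7 has root Bb, degree 5 in Eb major, so V7.
Eb: major triad on Eb = scale degree 1 → I.

IV6 - V7 - I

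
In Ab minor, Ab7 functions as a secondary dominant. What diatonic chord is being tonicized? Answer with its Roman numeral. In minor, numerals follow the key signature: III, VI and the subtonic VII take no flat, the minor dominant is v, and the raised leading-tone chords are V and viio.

iv

The chord is a dominant seventh chord on Ab.
A dominant resolves down a perfect fifth: Ab → Db. In Ab minor, Db is scale degree 4, i.e. iv.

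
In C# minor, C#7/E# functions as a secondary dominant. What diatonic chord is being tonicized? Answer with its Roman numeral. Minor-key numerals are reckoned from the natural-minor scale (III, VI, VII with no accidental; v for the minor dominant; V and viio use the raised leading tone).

iv

The chord is a dominant seventh chord on C#.
A dominant resolves down a perfect fifth: C# → F#. In C# minor, F# is scale degree 4, i.e. iv.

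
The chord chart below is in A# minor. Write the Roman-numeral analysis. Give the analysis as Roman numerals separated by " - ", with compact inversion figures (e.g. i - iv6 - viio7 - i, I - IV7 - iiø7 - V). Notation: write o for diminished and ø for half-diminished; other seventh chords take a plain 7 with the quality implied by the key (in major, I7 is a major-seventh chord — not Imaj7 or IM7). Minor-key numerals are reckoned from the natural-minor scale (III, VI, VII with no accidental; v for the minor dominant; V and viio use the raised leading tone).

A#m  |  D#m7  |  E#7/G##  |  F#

i - iv7 - V65 - VI

A#m: minor triad on A# = scale degree 1 → i.
D#m7: root D# is the subdominant; minor seventh chord there is iv7.
E#7/G##: root E# is the dominant; dominant seventh chord there is V65.
F#: root F# is the submediant; major triad there is VI.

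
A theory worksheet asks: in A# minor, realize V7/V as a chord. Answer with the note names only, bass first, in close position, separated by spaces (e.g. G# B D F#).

V7/V is a secondary dominant — the dominant seventh of V. V in A# minor is E#, so the applied chord's root is B#, a perfect fifth above.
Building a dominant seventh chord on B# gives B#-D##-F##-A#.

B# D## F## A#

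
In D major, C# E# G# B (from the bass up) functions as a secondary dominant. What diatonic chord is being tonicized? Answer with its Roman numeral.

iii

The chord is a dominant seventh chord on C#.
A dominant resolves down a perfect fifth: C# → F#. In D major, F# is scale degree 3, i.e. iii.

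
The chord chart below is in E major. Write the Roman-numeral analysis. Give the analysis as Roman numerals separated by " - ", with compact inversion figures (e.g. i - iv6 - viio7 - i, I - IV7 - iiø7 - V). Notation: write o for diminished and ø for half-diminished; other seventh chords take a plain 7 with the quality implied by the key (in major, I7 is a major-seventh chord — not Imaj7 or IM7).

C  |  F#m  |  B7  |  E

C is non-diatonic — bVI, a mixture chord from E minor.
F#m has root F#, degree 2 in E major, so ii.
B7: root B is the dominant; dominant seventh chord there is V7.
E has root E, degree 1 in E major, so I.

bVI - ii - V7 - I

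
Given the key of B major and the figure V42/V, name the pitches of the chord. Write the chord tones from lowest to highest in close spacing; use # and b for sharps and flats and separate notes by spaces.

B C# E# G#

The slash means an applied dominant: we want the dominant of V. In B major, V is F# major, and its dominant is built on C#.
Building a dominant seventh chord on C# gives C#-E#-G#-B.
The figured bass 42 indicates third inversion, placing the seventh (B) in the bass: B-C#-E#-G#.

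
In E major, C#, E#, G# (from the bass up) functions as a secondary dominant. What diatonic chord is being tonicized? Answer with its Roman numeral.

ii

The chord is a major triad on C#.
A dominant resolves down a perfect fifth: C# → F#. In E major, F# is scale degree 2, i.e. ii.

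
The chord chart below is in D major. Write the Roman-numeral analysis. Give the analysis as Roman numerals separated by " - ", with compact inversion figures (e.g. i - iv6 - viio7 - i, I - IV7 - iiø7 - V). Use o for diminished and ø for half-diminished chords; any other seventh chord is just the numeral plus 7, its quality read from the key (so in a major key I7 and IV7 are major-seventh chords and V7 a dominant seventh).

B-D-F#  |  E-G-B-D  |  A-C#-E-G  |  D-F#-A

B-D-F#: root B is the submediant; minor triad there is vi.
E-G-B-D: root E is the supertonic; minor seventh chord there is ii7.
A-C#-E-G has root A, degree 5 in D major, so V7.
D-F#-A has root D, degree 1 in D major, so I.

vi - ii7 - V7 - I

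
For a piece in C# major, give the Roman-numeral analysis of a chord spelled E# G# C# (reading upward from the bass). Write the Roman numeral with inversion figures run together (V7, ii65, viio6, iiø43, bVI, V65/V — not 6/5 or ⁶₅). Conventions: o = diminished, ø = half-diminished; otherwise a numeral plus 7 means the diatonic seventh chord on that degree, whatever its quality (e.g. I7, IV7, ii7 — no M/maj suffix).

The pitches C#-E#-G# form a major triad rooted on C#.
In C# major, C# is the tonic; the diatonic major triad there is I.
With E# in the bass the chord is in first inversion, so the figured bass is 6.

I6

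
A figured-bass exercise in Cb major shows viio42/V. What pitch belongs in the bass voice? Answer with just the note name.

Ebb

The applied chord viio42/V is rooted on F: F-Ab-Cb-Ebb.
The figure 42 means third inversion — the seventh is in the bass.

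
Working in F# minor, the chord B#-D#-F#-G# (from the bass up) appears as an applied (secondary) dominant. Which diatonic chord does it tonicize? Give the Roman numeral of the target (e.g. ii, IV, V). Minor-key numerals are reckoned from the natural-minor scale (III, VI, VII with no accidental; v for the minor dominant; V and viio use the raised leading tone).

The chord is a dominant seventh chord on G#.
A dominant resolves down a perfect fifth: G# → C#. In F# minor, C# is scale degree 5, i.e. V.

V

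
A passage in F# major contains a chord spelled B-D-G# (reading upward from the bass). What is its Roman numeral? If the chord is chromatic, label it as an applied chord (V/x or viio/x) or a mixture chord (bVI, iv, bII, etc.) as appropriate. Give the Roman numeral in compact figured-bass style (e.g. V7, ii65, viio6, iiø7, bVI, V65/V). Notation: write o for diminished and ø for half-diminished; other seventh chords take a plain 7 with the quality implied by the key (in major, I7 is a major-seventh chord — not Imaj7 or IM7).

Stacked in thirds the chord is G#-B-D: a diminished triad on G#.
G# is the second degree of F# major. This is the diminished supertonic triad, borrowed from the parallel minor.
With B in the bass the chord is in first inversion, so the figured bass is 6.

iio6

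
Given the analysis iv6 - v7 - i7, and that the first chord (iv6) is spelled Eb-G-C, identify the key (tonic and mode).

G minor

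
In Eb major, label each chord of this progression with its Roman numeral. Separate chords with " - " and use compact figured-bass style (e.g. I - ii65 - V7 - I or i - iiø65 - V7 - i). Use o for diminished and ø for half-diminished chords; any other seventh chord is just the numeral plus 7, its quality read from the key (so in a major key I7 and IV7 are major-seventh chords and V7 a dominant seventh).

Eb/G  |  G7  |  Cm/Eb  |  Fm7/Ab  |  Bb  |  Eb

Eb/G: root Eb is the tonic; major triad there is I6.
G7: a dominant seventh chord on G, the applied dominant of vi → V7/vi.
Cm/Eb: minor triad on C = scale degree 6 → vi6.
Fm7/Ab has root F, degree 2 in Eb major, so ii65.
Bb has root Bb, degree 5 in Eb major, so V.
Eb: major triad on Eb = scale degree 1 → I.

I6 - V7/vi - vi6 - ii65 - V - I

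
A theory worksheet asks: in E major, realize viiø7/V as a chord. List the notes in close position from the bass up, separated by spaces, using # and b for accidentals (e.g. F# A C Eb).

viiø7/V is a secondary leading-tone chord. The target V is B in E major; the applied chord is rooted a semitone below, on A#.
Building a half-diminished seventh chord on A# gives A#-C#-E-G#.

A# C# E G#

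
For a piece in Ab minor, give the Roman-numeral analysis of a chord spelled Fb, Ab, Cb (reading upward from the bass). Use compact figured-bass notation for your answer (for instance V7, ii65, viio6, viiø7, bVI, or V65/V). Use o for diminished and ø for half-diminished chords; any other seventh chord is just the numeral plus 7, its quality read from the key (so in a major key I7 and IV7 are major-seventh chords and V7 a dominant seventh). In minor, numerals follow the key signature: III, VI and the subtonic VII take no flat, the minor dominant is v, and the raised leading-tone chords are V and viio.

The pitches Fb-Ab-Cb form a major triad rooted on Fb.
In Ab minor, Fb is the submediant; the diatonic major triad there is VI.

VI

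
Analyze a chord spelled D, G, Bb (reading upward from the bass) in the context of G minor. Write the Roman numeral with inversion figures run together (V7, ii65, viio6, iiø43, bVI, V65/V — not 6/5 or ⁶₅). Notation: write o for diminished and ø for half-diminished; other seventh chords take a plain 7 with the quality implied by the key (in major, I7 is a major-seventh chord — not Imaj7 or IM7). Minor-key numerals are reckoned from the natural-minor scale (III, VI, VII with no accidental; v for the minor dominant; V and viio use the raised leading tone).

i64

Stacked in thirds the chord is G-Bb-D: a minor triad on G.
G is scale degree 1 in G minor, and a minor triad on that degree is written i.
With D in the bass the chord is in second inversion, so the figured bass is 64.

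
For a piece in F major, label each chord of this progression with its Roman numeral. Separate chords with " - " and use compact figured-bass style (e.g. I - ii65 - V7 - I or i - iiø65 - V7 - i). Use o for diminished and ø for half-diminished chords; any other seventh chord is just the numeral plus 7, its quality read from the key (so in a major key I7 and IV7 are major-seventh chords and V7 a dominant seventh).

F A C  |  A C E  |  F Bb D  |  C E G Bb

I - iii - IV64 - V7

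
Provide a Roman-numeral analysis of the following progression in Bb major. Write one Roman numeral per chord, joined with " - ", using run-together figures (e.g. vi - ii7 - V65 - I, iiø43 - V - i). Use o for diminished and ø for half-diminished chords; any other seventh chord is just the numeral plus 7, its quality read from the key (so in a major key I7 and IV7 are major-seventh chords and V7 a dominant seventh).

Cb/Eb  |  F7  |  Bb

bII6 - V7 - I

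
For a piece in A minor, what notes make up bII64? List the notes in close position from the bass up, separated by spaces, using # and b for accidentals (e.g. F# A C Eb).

bII64 is the Neapolitan chord — a major triad on the lowered second degree. In A minor that root is Bb.
So the chord is Bb-D-F, a major triad.
With the 64 figure the chord is in second inversion; from the bass F upward in close position it reads F-Bb-D.

F Bb D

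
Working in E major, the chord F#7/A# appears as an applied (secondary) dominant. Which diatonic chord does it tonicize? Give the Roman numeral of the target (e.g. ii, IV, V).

V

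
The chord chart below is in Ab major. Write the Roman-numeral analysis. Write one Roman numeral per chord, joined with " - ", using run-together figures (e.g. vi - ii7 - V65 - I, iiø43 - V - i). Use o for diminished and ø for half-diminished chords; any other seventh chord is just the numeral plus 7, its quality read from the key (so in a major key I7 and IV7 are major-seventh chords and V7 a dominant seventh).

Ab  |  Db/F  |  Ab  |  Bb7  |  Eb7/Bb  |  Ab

Ab: major triad on Ab = scale degree 1 → I.
Db/F: major triad on Db = scale degree 4 → IV6.
Ab: root Ab is the tonic; major triad there is I.
Bb7 is the secondary dominant of V (dominant seventh chord on Bb): V7/V.
Eb7/Bb: root Eb is the dominant; dominant seventh chord there is V43.
Ab has root Ab, degree 1 in Ab major, so I.

I - IV6 - I - V7/V - V43 - I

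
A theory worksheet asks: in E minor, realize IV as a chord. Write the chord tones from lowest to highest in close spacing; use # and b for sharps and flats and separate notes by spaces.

A C# E

Scale degree 4 in E minor is A; here the chord built on it is altered to a major triad. IV is the major subdominant, borrowed from the parallel major.
So the chord is A-C#-E, a major triad.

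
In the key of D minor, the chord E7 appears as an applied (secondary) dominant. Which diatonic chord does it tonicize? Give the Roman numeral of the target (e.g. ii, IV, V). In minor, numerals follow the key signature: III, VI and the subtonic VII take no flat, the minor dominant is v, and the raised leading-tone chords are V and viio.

V

The chord is a dominant seventh chord on E.
A dominant resolves down a perfect fifth: E → A. In D minor, A is scale degree 5, i.e. V.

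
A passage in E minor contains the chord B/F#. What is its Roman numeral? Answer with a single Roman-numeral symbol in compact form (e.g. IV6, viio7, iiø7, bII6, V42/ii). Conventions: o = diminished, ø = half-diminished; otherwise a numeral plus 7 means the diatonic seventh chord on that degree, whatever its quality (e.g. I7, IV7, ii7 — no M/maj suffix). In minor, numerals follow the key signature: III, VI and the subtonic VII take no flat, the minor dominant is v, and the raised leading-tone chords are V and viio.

V64

The pitches B-D#-F# form a major triad rooted on B.
In E minor, B is the dominant; the diatonic major triad there is V.
With F# in the bass the chord is in second inversion, so the figured bass is 64.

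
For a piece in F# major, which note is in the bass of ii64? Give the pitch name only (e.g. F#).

D#

ii in F# major has root G#; the chord is G#-B-D#.
The figure 64 means second inversion — the fifth is in the bass.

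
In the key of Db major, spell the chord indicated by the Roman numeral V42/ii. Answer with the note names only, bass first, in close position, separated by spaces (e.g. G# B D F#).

Ab Bb D F

The slash means an applied dominant: we want the dominant of ii. In Db major, ii is Eb minor, and its dominant is built on Bb.
Building a dominant seventh chord on Bb gives Bb-D-F-Ab.
The figured bass 42 indicates third inversion, placing the seventh (Ab) in the bass: Ab-Bb-D-F.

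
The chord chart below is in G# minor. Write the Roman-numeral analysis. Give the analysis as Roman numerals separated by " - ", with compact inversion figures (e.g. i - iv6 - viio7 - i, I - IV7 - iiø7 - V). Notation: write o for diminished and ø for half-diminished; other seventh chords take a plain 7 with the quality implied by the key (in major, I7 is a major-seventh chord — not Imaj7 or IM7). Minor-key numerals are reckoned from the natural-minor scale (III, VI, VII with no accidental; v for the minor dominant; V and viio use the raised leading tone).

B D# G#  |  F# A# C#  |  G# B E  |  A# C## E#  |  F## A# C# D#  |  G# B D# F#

B-D#-G#: root G# is the tonic; minor triad there is i6.
F#-A#-C# has root F#, degree 7 in G# minor, so VII.
G#-B-E has root E, degree 6 in G# minor, so VI6.
A#-C##-E#: chromatic; A# is V of V, so V/V.
F##-A#-C#-D#: dominant seventh chord on D# = scale degree 5 → V65.
G#-B-D#-F#: root G# is the tonic; minor seventh chord there is i7.

i6 - VII - VI6 - V/V - V65 - i7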